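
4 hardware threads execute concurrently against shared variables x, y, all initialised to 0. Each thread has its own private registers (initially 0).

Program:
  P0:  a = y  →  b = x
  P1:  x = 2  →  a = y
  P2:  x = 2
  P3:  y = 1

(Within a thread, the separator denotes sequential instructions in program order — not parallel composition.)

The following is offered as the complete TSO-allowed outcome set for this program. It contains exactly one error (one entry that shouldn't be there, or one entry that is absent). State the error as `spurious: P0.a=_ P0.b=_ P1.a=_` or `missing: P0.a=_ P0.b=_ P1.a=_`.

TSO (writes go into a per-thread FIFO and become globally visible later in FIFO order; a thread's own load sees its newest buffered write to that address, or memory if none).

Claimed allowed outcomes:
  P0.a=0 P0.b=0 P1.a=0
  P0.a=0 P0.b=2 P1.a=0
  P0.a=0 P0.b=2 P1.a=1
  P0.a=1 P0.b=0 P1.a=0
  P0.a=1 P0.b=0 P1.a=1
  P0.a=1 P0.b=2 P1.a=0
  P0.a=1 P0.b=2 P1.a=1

outcome vector order: (P0.a,P0.b,P1.a)
[TSO] allowed = {(0,0,0) (0,0,1) (0,2,0) (0,2,1) (1,0,0) (1,0,1) (1,2,0) (1,2,1)}
TSO∖claimed = {(0,0,1)}

missing: P0.a=0 P0.b=0 P1.a=1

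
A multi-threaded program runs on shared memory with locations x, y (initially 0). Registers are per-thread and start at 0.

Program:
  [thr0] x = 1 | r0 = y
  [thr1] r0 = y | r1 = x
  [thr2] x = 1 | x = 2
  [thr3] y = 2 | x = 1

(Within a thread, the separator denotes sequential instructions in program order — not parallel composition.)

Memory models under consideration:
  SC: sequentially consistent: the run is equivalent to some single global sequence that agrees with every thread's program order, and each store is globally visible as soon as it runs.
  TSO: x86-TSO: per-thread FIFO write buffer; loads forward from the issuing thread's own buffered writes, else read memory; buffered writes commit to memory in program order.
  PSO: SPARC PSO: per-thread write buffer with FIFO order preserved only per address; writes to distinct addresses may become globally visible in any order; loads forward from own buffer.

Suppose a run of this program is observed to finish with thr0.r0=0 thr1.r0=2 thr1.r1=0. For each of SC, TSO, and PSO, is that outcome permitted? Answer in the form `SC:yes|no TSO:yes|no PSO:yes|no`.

SC:no TSO:yes PSO:yes

outcome vector order: (thr0.r0,thr1.r0,thr1.r1)
SC: 11 outcomes — {000; 001; 002; 021; 022; 200; 201; 202; 220; 221; 222}
TSO: 12 outcomes — {000; 001; 002; 020; 021; 022; 200; 201; 202; 220; 221; 222}
PSO: 12 outcomes — {000; 001; 002; 020; 021; 022; 200; 201; 202; 220; 221; 222}
target 020 ∈ {TSO,PSO}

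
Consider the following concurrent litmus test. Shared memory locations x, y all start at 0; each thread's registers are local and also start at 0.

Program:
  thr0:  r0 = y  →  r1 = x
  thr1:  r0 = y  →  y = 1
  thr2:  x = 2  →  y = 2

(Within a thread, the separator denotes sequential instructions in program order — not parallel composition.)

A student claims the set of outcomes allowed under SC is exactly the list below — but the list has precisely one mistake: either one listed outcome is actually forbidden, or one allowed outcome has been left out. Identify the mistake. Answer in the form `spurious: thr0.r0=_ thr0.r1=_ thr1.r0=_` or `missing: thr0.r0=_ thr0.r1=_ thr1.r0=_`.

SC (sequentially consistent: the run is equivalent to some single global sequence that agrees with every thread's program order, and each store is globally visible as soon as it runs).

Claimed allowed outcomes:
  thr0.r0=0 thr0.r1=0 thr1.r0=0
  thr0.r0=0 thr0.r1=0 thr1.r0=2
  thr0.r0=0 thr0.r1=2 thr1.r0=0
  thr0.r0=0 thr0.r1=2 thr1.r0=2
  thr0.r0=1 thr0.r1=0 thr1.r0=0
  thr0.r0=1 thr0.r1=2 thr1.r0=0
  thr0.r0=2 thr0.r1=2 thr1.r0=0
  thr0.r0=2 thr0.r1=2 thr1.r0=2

outcome vector order: (thr0.r0,thr0.r1,thr1.r0)
SC (9): 0/0/0, 0/0/2, 0/2/0, 0/2/2, 1/0/0, 1/2/0, 1/2/2, 2/2/0, 2/2/2
SC∖claimed = {1/2/2}

missing: thr0.r0=1 thr0.r1=2 thr1.r0=2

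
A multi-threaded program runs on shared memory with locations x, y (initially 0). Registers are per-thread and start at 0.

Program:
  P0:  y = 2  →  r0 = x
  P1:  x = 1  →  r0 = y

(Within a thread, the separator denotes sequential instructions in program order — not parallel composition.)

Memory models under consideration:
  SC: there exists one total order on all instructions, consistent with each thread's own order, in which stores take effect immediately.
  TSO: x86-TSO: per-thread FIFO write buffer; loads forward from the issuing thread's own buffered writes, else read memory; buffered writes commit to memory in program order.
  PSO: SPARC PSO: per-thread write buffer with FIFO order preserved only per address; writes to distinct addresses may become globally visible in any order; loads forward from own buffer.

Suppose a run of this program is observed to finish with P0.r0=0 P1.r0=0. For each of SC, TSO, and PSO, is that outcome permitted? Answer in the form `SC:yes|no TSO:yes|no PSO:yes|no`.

outcome vector order: (P0.r0,P1.r0)
[SC] allowed = {0/2, 1/0, 1/2}
[TSO] allowed = {0/0, 0/2, 1/0, 1/2}
[PSO] allowed = {0/0, 0/2, 1/0, 1/2}
target 0/0 ∈ {TSO,PSO}

SC:no TSO:yes PSO:yes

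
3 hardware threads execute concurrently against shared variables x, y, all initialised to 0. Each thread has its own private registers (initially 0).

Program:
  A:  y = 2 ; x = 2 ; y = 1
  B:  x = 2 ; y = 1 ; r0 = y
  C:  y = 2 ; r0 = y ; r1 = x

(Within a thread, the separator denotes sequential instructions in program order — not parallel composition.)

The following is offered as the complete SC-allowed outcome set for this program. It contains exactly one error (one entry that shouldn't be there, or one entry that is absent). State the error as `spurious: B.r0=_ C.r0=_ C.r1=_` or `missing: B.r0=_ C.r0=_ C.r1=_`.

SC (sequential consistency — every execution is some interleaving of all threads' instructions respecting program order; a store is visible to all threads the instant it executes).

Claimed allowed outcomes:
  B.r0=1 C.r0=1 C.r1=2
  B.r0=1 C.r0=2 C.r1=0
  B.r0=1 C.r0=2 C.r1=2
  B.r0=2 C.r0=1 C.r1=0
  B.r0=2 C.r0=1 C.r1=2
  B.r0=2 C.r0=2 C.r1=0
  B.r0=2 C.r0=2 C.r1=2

spurious: B.r0=2 C.r0=1 C.r1=0

outcome vector order: (B.r0,C.r0,C.r1)
SC: 6 outcomes — {(1,1,2), (1,2,0), (1,2,2), (2,1,2), (2,2,0), (2,2,2)}
claimed∖SC = {(2,1,0)}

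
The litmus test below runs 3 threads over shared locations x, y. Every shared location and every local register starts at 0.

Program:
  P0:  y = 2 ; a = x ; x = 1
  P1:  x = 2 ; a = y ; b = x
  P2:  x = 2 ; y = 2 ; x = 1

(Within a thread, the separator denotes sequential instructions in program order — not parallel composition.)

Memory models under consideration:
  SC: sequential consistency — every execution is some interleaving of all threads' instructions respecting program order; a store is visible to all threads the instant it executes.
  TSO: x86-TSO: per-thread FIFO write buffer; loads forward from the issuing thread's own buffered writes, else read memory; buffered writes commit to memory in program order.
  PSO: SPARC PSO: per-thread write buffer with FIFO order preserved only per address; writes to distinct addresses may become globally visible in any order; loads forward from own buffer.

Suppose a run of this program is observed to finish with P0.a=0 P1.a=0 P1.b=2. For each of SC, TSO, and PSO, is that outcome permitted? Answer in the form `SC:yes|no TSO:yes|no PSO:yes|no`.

SC:no TSO:yes PSO:yes

outcome vector order: (P0.a,P1.a,P1.b)
[SC] allowed = {(0,2,1); (0,2,2); (1,0,1); (1,0,2); (1,2,1); (1,2,2); (2,0,1); (2,0,2); (2,2,1); (2,2,2)}
[TSO] allowed = {(0,0,1); (0,0,2); (0,2,1); (0,2,2); (1,0,1); (1,0,2); (1,2,1); (1,2,2); (2,0,1); (2,0,2); (2,2,1); (2,2,2)}
[PSO] allowed = {(0,0,1); (0,0,2); (0,2,1); (0,2,2); (1,0,1); (1,0,2); (1,2,1); (1,2,2); (2,0,1); (2,0,2); (2,2,1); (2,2,2)}
target (0,0,2) ∈ {TSO,PSO}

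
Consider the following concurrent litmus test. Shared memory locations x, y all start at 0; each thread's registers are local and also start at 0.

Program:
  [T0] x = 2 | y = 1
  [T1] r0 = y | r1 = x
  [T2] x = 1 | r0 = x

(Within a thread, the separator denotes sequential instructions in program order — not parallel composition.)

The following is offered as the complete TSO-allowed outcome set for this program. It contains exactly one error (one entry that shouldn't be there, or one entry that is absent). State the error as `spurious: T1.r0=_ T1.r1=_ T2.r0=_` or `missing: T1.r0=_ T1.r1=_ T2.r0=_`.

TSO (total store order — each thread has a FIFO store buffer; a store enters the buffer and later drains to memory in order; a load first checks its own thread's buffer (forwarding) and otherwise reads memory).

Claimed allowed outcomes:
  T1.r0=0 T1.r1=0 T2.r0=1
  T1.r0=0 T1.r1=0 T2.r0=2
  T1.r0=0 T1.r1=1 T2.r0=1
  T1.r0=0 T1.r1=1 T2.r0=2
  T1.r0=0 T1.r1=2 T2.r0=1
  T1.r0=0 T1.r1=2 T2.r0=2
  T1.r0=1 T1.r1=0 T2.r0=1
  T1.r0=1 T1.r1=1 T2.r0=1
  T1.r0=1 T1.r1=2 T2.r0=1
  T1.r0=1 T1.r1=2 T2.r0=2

spurious: T1.r0=1 T1.r1=0 T2.r0=1

outcome vector order: (T1.r0,T1.r1,T2.r0)
under TSO → 0/0/1, 0/0/2, 0/1/1, 0/1/2, 0/2/1, 0/2/2, 1/1/1, 1/2/1, 1/2/2
claimed∖TSO = {1/0/1}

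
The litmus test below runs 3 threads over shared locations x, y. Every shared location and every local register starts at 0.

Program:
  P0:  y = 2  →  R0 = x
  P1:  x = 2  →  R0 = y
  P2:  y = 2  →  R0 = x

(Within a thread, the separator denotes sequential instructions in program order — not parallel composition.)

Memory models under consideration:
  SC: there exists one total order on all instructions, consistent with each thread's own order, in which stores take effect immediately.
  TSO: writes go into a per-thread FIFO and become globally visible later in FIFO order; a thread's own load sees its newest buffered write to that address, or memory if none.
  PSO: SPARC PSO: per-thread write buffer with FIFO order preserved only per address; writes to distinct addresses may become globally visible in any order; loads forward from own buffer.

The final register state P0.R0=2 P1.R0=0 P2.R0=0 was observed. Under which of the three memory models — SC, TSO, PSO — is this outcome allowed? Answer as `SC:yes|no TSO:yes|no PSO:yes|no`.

SC:no TSO:yes PSO:yes

outcome vector order: (P0.R0,P1.R0,P2.R0)
under SC → <0 2 0> <0 2 2> <2 0 2> <2 2 0> <2 2 2>
under TSO → <0 0 0> <0 0 2> <0 2 0> <0 2 2> <2 0 0> <2 0 2> <2 2 0> <2 2 2>
under PSO → <0 0 0> <0 0 2> <0 2 0> <0 2 2> <2 0 0> <2 0 2> <2 2 0> <2 2 2>
target <2 0 0> ∈ {TSO,PSO}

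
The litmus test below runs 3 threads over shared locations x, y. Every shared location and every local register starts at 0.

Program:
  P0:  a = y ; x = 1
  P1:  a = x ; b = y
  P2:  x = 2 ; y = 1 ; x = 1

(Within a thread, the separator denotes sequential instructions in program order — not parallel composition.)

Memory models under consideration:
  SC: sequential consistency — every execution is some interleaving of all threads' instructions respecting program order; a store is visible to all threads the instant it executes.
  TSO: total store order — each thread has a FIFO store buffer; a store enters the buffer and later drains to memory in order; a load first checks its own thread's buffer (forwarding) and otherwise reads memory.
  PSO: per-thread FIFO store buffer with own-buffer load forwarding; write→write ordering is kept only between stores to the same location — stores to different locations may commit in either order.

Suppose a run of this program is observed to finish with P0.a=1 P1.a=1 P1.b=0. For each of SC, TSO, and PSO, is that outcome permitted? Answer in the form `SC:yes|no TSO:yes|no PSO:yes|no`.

outcome vector order: (P0.a,P1.a,P1.b)
SC: 11 outcomes — {000, 001, 010, 011, 020, 021, 100, 101, 111, 120, 121}
TSO: 11 outcomes — {000, 001, 010, 011, 020, 021, 100, 101, 111, 120, 121}
PSO: 12 outcomes — {000, 001, 010, 011, 020, 021, 100, 101, 110, 111, 120, 121}
target 110 ∈ {PSO}

SC:no TSO:no PSO:yes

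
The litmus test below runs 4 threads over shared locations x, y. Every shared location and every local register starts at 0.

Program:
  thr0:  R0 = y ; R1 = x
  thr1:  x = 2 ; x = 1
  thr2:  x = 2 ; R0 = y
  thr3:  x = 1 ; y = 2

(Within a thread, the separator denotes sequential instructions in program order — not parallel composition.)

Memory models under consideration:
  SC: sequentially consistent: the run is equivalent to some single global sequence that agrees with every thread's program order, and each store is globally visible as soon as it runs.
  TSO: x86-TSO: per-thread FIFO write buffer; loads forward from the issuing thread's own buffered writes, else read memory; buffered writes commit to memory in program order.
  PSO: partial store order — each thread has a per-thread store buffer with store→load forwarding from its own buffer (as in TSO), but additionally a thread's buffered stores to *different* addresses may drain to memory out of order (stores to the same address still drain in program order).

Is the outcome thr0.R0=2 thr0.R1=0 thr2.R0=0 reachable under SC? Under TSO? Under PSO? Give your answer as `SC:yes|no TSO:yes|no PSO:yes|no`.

outcome vector order: (thr0.R0,thr0.R1,thr2.R0)
under SC → (0,0,0); (0,0,2); (0,1,0); (0,1,2); (0,2,0); (0,2,2); (2,1,0); (2,1,2); (2,2,0); (2,2,2)
under TSO → (0,0,0); (0,0,2); (0,1,0); (0,1,2); (0,2,0); (0,2,2); (2,1,0); (2,1,2); (2,2,0); (2,2,2)
under PSO → (0,0,0); (0,0,2); (0,1,0); (0,1,2); (0,2,0); (0,2,2); (2,0,0); (2,0,2); (2,1,0); (2,1,2); (2,2,0); (2,2,2)
target (2,0,0) ∈ {PSO}

SC:no TSO:no PSO:yes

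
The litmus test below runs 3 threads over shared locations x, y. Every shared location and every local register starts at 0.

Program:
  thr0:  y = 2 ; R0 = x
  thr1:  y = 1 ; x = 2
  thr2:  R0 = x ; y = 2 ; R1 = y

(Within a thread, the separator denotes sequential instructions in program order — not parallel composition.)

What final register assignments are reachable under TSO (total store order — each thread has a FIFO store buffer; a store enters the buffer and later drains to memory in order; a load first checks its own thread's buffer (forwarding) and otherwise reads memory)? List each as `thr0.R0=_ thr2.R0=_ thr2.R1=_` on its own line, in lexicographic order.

outcome vector order: (thr0.R0,thr2.R0,thr2.R1)
|TSO outcomes| = 6

thr0.R0=0 thr2.R0=0 thr2.R1=1
thr0.R0=0 thr2.R0=0 thr2.R1=2
thr0.R0=0 thr2.R0=2 thr2.R1=2
thr0.R0=2 thr2.R0=0 thr2.R1=1
thr0.R0=2 thr2.R0=0 thr2.R1=2
thr0.R0=2 thr2.R0=2 thr2.R1=2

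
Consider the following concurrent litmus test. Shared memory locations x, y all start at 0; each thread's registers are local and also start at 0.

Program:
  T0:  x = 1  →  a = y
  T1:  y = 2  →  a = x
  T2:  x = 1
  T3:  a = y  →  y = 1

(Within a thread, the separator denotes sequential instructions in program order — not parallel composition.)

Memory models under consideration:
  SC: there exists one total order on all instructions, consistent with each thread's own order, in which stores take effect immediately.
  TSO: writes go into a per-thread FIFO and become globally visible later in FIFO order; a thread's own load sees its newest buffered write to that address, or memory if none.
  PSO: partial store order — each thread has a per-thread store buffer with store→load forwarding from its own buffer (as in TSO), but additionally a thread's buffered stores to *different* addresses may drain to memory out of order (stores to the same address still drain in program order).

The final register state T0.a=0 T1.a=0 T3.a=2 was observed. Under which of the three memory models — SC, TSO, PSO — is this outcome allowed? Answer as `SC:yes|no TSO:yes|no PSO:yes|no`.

SC:no TSO:yes PSO:yes

outcome vector order: (T0.a,T1.a,T3.a)
SC (10): 010 012 100 102 110 112 200 202 210 212
TSO (12): 000 002 010 012 100 102 110 112 200 202 210 212
PSO (12): 000 002 010 012 100 102 110 112 200 202 210 212
target 002 ∈ {TSO,PSO}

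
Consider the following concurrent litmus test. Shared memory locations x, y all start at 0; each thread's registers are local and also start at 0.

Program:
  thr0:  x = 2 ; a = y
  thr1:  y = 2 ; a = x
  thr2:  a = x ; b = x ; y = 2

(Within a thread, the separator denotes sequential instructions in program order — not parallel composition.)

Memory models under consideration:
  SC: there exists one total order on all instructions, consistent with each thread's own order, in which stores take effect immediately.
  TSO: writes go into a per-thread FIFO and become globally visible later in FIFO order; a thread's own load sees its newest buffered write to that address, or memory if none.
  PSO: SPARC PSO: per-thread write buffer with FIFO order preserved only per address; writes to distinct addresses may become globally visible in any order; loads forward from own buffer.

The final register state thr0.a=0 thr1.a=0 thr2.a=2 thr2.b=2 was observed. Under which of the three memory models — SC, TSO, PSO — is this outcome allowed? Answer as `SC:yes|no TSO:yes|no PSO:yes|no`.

outcome vector order: (thr0.a,thr1.a,thr2.a,thr2.b)
[SC] allowed = {0200, 0202, 0222, 2000, 2002, 2022, 2200, 2202, 2222}
[TSO] allowed = {0000, 0002, 0022, 0200, 0202, 0222, 2000, 2002, 2022, 2200, 2202, 2222}
[PSO] allowed = {0000, 0002, 0022, 0200, 0202, 0222, 2000, 2002, 2022, 2200, 2202, 2222}
target 0022 ∈ {TSO,PSO}

SC:no TSO:yes PSO:yes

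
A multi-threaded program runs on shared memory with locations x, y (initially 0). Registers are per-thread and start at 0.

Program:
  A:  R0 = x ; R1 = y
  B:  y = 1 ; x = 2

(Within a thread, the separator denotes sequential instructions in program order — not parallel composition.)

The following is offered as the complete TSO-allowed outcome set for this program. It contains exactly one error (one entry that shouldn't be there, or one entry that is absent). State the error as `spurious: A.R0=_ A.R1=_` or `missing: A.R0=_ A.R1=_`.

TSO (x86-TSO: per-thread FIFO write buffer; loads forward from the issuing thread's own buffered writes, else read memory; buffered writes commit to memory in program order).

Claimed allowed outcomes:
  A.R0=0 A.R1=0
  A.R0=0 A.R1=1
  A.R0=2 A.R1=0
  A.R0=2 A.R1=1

spurious: A.R0=2 A.R1=0

outcome vector order: (A.R0,A.R1)
under TSO → 00 01 21
claimed∖TSO = {20}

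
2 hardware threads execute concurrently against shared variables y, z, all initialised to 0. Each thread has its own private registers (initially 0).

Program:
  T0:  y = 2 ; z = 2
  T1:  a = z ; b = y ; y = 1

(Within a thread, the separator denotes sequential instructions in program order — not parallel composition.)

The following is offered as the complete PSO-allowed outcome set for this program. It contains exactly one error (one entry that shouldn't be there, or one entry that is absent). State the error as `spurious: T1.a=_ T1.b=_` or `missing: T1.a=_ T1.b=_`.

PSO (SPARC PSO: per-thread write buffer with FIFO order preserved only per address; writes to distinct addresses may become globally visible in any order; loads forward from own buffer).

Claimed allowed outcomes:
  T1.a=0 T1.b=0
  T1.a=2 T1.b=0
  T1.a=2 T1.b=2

outcome vector order: (T1.a,T1.b)
PSO: 4 outcomes — {<0 0> <0 2> <2 0> <2 2>}
PSO∖claimed = {<0 2>}

missing: T1.a=0 T1.b=2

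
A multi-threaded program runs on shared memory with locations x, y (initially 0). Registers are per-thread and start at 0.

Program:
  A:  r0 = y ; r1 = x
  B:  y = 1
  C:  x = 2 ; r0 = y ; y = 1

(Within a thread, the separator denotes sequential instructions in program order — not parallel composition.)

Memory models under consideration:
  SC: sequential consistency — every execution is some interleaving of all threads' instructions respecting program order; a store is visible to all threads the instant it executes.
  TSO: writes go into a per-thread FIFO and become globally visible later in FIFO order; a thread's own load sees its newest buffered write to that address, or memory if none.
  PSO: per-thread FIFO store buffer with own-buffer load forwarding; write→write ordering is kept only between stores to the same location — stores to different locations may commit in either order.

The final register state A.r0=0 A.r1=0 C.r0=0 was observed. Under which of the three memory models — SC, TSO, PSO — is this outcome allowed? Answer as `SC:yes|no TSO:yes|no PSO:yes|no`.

SC:yes TSO:yes PSO:yes

outcome vector order: (A.r0,A.r1,C.r0)
[SC] allowed = {<0 0 0>; <0 0 1>; <0 2 0>; <0 2 1>; <1 0 1>; <1 2 0>; <1 2 1>}
[TSO] allowed = {<0 0 0>; <0 0 1>; <0 2 0>; <0 2 1>; <1 0 0>; <1 0 1>; <1 2 0>; <1 2 1>}
[PSO] allowed = {<0 0 0>; <0 0 1>; <0 2 0>; <0 2 1>; <1 0 0>; <1 0 1>; <1 2 0>; <1 2 1>}
target <0 0 0> ∈ {SC,TSO,PSO}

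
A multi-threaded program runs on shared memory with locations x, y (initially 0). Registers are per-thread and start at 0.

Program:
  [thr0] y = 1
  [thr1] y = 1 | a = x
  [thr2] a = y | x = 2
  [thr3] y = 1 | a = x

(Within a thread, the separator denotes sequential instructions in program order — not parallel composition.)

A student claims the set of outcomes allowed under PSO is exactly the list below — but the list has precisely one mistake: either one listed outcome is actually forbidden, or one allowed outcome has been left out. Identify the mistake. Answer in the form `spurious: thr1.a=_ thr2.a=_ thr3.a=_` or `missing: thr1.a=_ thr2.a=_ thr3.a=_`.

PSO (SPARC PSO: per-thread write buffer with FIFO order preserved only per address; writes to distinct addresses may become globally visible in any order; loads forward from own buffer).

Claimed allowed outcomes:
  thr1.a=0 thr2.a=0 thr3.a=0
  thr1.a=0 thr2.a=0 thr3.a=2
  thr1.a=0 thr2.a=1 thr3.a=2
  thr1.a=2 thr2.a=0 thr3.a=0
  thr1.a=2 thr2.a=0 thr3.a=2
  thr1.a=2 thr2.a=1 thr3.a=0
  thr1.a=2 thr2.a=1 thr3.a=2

missing: thr1.a=0 thr2.a=1 thr3.a=0

outcome vector order: (thr1.a,thr2.a,thr3.a)
PSO: 8 outcomes — {0/0/0; 0/0/2; 0/1/0; 0/1/2; 2/0/0; 2/0/2; 2/1/0; 2/1/2}
PSO∖claimed = {0/1/0}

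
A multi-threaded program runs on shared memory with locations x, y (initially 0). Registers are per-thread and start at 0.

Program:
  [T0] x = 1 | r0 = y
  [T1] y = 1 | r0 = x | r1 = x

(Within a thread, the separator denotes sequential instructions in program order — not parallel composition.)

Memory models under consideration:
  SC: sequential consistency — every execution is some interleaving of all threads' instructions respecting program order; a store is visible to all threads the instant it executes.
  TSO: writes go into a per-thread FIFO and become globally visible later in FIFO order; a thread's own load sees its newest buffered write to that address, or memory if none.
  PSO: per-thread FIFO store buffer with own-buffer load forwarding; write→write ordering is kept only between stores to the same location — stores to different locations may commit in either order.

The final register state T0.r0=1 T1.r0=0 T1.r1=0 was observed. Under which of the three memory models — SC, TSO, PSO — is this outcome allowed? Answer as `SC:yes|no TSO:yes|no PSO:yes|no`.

outcome vector order: (T0.r0,T1.r0,T1.r1)
SC: 4 outcomes — {<0 1 1>; <1 0 0>; <1 0 1>; <1 1 1>}
TSO: 6 outcomes — {<0 0 0>; <0 0 1>; <0 1 1>; <1 0 0>; <1 0 1>; <1 1 1>}
PSO: 6 outcomes — {<0 0 0>; <0 0 1>; <0 1 1>; <1 0 0>; <1 0 1>; <1 1 1>}
target <1 0 0> ∈ {SC,TSO,PSO}

SC:yes TSO:yes PSO:yes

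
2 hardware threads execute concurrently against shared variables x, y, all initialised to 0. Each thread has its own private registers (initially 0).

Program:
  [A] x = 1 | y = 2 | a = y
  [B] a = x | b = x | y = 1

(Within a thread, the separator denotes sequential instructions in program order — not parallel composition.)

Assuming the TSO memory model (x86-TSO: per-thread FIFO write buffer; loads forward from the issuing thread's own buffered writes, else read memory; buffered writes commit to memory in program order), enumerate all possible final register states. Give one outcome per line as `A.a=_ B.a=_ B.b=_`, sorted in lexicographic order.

outcome vector order: (A.a,B.a,B.b)
|TSO outcomes| = 6

A.a=1 B.a=0 B.b=0
A.a=1 B.a=0 B.b=1
A.a=1 B.a=1 B.b=1
A.a=2 B.a=0 B.b=0
A.a=2 B.a=0 B.b=1
A.a=2 B.a=1 B.b=1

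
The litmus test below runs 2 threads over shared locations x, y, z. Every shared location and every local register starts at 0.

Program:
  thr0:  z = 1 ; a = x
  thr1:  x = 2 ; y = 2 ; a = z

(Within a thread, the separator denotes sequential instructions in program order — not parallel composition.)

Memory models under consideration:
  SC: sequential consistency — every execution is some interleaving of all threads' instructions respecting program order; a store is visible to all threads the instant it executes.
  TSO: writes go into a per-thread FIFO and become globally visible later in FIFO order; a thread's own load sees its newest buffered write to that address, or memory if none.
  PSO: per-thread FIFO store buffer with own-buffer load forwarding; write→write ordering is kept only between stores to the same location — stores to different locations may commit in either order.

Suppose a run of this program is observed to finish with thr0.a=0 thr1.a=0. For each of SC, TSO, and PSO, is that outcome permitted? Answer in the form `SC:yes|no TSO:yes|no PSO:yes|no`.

outcome vector order: (thr0.a,thr1.a)
[SC] allowed = {01; 20; 21}
[TSO] allowed = {00; 01; 20; 21}
[PSO] allowed = {00; 01; 20; 21}
target 00 ∈ {TSO,PSO}

SC:no TSO:yes PSO:yes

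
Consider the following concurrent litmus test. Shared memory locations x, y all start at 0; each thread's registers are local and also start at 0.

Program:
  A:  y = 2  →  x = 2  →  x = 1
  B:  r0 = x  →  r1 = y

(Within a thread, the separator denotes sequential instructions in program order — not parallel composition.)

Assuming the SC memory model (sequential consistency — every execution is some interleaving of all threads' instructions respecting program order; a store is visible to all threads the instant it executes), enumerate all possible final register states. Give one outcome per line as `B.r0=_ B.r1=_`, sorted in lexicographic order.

outcome vector order: (B.r0,B.r1)
|SC outcomes| = 4

B.r0=0 B.r1=0
B.r0=0 B.r1=2
B.r0=1 B.r1=2
B.r0=2 B.r1=2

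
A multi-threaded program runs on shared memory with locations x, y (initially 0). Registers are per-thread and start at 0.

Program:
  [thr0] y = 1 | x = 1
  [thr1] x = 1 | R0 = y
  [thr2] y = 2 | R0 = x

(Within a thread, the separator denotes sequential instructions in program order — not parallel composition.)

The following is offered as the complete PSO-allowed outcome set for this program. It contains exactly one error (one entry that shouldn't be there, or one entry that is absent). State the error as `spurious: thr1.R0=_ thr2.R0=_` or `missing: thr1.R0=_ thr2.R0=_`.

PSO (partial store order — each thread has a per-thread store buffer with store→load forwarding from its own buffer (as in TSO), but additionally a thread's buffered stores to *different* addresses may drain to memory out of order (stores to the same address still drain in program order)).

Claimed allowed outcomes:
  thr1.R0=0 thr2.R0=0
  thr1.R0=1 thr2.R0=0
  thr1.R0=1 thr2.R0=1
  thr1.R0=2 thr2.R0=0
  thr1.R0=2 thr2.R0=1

missing: thr1.R0=0 thr2.R0=1

outcome vector order: (thr1.R0,thr2.R0)
under PSO → 0/0, 0/1, 1/0, 1/1, 2/0, 2/1
PSO∖claimed = {0/1}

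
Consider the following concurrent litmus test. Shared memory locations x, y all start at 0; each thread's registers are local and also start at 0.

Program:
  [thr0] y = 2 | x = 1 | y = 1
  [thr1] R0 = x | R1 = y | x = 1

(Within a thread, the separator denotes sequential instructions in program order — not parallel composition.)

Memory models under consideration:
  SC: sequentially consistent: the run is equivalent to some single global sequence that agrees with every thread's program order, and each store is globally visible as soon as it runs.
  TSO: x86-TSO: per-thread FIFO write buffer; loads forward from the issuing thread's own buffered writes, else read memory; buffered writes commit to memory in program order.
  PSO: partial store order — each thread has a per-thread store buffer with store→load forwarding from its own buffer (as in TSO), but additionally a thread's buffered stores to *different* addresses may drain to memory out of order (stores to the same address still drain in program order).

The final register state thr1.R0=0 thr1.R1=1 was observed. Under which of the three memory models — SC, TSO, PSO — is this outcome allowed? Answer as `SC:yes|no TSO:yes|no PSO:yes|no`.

outcome vector order: (thr1.R0,thr1.R1)
SC (5): <0 0> <0 1> <0 2> <1 1> <1 2>
TSO (5): <0 0> <0 1> <0 2> <1 1> <1 2>
PSO (6): <0 0> <0 1> <0 2> <1 0> <1 1> <1 2>
target <0 1> ∈ {SC,TSO,PSO}

SC:yes TSO:yes PSO:yes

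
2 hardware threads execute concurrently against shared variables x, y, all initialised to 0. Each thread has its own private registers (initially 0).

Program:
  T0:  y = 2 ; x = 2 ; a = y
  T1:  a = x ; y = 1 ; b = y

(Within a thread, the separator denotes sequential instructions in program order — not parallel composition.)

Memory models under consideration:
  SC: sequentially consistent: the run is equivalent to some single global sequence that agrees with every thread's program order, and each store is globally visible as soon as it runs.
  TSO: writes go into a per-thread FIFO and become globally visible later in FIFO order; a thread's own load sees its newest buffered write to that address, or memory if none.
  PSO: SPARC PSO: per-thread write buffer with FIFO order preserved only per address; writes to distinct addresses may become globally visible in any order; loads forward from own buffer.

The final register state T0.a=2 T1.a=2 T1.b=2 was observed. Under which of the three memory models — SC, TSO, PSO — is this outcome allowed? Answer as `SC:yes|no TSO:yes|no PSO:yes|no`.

outcome vector order: (T0.a,T1.a,T1.b)
SC (5): <1 0 1>; <1 2 1>; <2 0 1>; <2 0 2>; <2 2 1>
TSO (5): <1 0 1>; <1 2 1>; <2 0 1>; <2 0 2>; <2 2 1>
PSO (6): <1 0 1>; <1 2 1>; <2 0 1>; <2 0 2>; <2 2 1>; <2 2 2>
target <2 2 2> ∈ {PSO}

SC:no TSO:no PSO:yes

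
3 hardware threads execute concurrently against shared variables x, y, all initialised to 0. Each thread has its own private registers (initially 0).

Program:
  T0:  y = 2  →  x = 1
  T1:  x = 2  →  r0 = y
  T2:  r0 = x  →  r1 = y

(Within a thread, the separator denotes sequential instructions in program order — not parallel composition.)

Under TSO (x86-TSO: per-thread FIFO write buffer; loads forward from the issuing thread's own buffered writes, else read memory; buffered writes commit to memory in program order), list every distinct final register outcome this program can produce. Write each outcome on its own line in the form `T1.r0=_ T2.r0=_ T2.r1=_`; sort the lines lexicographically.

T1.r0=0 T2.r0=0 T2.r1=0
T1.r0=0 T2.r0=0 T2.r1=2
T1.r0=0 T2.r0=1 T2.r1=2
T1.r0=0 T2.r0=2 T2.r1=0
T1.r0=0 T2.r0=2 T2.r1=2
T1.r0=2 T2.r0=0 T2.r1=0
T1.r0=2 T2.r0=0 T2.r1=2
T1.r0=2 T2.r0=1 T2.r1=2
T1.r0=2 T2.r0=2 T2.r1=0
T1.r0=2 T2.r0=2 T2.r1=2

outcome vector order: (T1.r0,T2.r0,T2.r1)
|TSO outcomes| = 10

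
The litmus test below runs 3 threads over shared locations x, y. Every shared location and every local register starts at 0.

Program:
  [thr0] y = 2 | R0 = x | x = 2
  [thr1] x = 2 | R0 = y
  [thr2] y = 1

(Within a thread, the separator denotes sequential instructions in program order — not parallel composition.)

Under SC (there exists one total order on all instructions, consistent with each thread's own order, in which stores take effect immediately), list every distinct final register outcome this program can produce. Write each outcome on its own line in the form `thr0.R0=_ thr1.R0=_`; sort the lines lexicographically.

thr0.R0=0 thr1.R0=1
thr0.R0=0 thr1.R0=2
thr0.R0=2 thr1.R0=0
thr0.R0=2 thr1.R0=1
thr0.R0=2 thr1.R0=2

outcome vector order: (thr0.R0,thr1.R0)
|SC outcomes| = 5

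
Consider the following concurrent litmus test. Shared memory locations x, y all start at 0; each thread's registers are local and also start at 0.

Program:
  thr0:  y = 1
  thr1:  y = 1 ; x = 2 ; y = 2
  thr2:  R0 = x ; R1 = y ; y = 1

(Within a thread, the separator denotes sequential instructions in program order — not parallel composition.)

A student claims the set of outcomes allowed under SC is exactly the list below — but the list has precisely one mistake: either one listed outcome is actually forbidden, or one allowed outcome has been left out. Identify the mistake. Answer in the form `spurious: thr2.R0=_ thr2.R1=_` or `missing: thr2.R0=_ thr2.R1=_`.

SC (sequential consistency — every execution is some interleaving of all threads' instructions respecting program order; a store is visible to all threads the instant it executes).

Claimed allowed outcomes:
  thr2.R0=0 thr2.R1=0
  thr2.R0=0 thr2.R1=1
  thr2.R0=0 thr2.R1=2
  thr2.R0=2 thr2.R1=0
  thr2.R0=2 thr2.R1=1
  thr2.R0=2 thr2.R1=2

outcome vector order: (thr2.R0,thr2.R1)
SC: 5 outcomes — {(0,0); (0,1); (0,2); (2,1); (2,2)}
claimed∖SC = {(2,0)}

spurious: thr2.R0=2 thr2.R1=0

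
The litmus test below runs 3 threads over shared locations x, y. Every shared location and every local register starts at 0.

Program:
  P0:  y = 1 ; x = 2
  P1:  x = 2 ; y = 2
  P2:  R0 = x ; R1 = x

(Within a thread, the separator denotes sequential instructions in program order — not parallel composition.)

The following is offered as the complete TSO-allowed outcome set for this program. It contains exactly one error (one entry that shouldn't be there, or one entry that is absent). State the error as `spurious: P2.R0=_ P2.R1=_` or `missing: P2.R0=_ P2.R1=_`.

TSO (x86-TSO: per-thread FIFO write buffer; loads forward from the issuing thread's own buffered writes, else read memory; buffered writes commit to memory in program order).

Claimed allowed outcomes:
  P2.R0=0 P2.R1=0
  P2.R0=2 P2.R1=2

missing: P2.R0=0 P2.R1=2

outcome vector order: (P2.R0,P2.R1)
TSO: 3 outcomes — {(0,0), (0,2), (2,2)}
TSO∖claimed = {(0,2)}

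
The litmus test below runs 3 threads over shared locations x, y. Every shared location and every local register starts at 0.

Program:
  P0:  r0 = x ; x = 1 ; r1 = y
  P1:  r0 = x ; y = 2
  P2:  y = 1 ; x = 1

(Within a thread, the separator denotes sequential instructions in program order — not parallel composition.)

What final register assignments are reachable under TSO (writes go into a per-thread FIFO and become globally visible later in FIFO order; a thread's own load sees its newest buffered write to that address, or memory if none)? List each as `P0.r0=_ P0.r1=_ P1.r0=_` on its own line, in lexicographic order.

P0.r0=0 P0.r1=0 P1.r0=0
P0.r0=0 P0.r1=0 P1.r0=1
P0.r0=0 P0.r1=1 P1.r0=0
P0.r0=0 P0.r1=1 P1.r0=1
P0.r0=0 P0.r1=2 P1.r0=0
P0.r0=0 P0.r1=2 P1.r0=1
P0.r0=1 P0.r1=1 P1.r0=0
P0.r0=1 P0.r1=1 P1.r0=1
P0.r0=1 P0.r1=2 P1.r0=0
P0.r0=1 P0.r1=2 P1.r0=1

outcome vector order: (P0.r0,P0.r1,P1.r0)
|TSO outcomes| = 10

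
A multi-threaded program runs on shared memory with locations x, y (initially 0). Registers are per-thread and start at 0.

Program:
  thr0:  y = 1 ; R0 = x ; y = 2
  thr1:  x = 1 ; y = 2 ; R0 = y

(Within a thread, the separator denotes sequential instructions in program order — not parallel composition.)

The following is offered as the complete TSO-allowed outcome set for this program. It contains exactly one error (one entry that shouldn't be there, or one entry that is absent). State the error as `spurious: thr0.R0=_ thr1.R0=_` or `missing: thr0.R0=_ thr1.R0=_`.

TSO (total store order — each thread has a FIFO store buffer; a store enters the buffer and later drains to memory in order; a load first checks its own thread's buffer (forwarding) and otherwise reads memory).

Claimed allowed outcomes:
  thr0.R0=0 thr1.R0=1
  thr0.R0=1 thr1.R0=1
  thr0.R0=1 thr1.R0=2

missing: thr0.R0=0 thr1.R0=2

outcome vector order: (thr0.R0,thr1.R0)
TSO: 4 outcomes — {(0,1); (0,2); (1,1); (1,2)}
TSO∖claimed = {(0,2)}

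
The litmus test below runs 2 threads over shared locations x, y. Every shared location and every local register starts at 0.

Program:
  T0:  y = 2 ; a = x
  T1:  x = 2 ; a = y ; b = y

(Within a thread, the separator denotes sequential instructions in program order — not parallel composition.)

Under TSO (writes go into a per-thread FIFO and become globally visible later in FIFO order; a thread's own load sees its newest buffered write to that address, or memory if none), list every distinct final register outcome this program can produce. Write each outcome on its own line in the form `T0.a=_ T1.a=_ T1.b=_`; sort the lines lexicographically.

outcome vector order: (T0.a,T1.a,T1.b)
|TSO outcomes| = 6

T0.a=0 T1.a=0 T1.b=0
T0.a=0 T1.a=0 T1.b=2
T0.a=0 T1.a=2 T1.b=2
T0.a=2 T1.a=0 T1.b=0
T0.a=2 T1.a=0 T1.b=2
T0.a=2 T1.a=2 T1.b=2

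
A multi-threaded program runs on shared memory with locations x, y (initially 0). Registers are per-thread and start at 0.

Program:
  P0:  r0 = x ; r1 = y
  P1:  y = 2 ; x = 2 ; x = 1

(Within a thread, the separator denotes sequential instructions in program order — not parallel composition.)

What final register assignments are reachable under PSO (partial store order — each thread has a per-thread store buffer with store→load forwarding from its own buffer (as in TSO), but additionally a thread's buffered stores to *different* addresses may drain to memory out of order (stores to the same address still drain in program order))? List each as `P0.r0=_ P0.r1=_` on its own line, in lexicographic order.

P0.r0=0 P0.r1=0
P0.r0=0 P0.r1=2
P0.r0=1 P0.r1=0
P0.r0=1 P0.r1=2
P0.r0=2 P0.r1=0
P0.r0=2 P0.r1=2

outcome vector order: (P0.r0,P0.r1)
|PSO outcomes| = 6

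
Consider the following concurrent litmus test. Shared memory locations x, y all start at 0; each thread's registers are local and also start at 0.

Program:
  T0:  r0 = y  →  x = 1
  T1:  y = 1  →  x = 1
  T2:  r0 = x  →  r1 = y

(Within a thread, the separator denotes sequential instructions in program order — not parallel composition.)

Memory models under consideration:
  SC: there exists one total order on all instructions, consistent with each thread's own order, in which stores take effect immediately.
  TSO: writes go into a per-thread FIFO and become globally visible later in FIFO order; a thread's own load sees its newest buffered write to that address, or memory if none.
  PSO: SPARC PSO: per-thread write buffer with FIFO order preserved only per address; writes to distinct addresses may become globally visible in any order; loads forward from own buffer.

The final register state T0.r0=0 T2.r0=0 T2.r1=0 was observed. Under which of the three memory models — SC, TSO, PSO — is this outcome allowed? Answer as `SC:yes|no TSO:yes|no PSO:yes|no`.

SC:yes TSO:yes PSO:yes

outcome vector order: (T0.r0,T2.r0,T2.r1)
under SC → <0 0 0>; <0 0 1>; <0 1 0>; <0 1 1>; <1 0 0>; <1 0 1>; <1 1 1>
under TSO → <0 0 0>; <0 0 1>; <0 1 0>; <0 1 1>; <1 0 0>; <1 0 1>; <1 1 1>
under PSO → <0 0 0>; <0 0 1>; <0 1 0>; <0 1 1>; <1 0 0>; <1 0 1>; <1 1 0>; <1 1 1>
target <0 0 0> ∈ {SC,TSO,PSO}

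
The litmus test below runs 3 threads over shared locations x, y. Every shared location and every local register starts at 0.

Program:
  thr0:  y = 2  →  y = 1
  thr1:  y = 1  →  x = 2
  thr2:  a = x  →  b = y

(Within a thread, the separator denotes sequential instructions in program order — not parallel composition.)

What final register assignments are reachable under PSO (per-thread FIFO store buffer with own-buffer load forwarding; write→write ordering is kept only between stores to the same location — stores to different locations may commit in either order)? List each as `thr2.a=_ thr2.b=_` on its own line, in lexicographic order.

outcome vector order: (thr2.a,thr2.b)
|PSO outcomes| = 6

thr2.a=0 thr2.b=0
thr2.a=0 thr2.b=1
thr2.a=0 thr2.b=2
thr2.a=2 thr2.b=0
thr2.a=2 thr2.b=1
thr2.a=2 thr2.b=2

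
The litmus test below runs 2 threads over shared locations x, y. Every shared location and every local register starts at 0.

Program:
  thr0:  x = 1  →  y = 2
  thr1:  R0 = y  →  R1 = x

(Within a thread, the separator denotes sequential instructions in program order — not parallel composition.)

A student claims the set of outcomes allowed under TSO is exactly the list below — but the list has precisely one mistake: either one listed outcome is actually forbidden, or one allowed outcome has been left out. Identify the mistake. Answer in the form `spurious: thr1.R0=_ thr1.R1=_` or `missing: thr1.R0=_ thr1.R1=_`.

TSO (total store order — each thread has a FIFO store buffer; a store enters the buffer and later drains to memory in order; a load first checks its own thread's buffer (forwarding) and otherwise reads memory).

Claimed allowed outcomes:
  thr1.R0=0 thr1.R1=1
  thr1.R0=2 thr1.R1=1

missing: thr1.R0=0 thr1.R1=0

outcome vector order: (thr1.R0,thr1.R1)
TSO: 3 outcomes — {(0,0); (0,1); (2,1)}
TSO∖claimed = {(0,0)}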